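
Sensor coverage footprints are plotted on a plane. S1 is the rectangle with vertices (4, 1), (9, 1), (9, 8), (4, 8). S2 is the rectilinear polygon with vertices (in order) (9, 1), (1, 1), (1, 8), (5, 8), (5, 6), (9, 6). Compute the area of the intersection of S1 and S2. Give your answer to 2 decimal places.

27.00

The intersection is the polygon with vertices (9,1), (4,1), (4,8), (5,8), (5,6), (9,6).
By the shoelace formula its area is 27.00.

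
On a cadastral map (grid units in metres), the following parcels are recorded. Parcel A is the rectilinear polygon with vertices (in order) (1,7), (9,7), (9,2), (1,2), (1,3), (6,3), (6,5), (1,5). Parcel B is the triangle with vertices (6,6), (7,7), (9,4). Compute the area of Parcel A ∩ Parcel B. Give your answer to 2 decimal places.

2.50

The intersection is the polygon with vertices (7,7), (9,4), (6,6).
By the shoelace formula its area is 2.50.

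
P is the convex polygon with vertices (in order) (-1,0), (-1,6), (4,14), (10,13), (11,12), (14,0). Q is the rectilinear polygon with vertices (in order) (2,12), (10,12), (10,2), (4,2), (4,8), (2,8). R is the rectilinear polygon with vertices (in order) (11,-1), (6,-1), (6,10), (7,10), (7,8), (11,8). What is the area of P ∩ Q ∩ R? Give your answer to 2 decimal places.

The intersection is the polygon with vertices (10,2), (6,2), (6,10), (7,10), (7,8), (10,8).
By the shoelace formula its area is 26.00.

26.00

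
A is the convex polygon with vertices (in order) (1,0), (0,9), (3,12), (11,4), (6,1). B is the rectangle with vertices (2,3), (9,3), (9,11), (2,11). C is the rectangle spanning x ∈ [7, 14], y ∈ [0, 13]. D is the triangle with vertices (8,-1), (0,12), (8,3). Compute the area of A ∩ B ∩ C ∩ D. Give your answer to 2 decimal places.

The intersection is the polygon with vertices (7,3), (7,4.125), (8,3).
By the shoelace formula its area is 0.56.

0.56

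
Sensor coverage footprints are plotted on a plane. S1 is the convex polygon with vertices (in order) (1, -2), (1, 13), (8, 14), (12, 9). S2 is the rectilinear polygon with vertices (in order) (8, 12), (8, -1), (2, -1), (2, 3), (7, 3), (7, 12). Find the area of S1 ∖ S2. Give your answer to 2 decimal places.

86.50

|S1| = 102, |S1∩S2| = 15.5.
|S1 ∖ S2| = |S1| − |S1∩S2| = 102 − 15.5 = 86.50.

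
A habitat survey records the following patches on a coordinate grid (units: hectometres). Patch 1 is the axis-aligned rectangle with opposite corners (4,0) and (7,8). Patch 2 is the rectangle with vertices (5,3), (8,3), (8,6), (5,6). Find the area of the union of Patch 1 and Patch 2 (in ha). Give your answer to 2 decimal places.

By inclusion–exclusion:
Individual areas: |Patch 1| = 24, |Patch 2| = 9.
|Patch 1∩Patch 2|: x∈[5,7], y∈[3,6] → 2·3 = 6.
|Patch 1 ∪ Patch 2| = 33 − 6 = 27.00.

27.00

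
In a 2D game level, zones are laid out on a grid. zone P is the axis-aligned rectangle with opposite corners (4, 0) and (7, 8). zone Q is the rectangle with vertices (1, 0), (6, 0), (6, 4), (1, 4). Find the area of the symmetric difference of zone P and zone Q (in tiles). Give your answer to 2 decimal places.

|zone P∩zone Q|: x∈[4,6], y∈[0,4] → 2·4 = 8.
|zone P △ zone Q| = |zone P| + |zone Q| − 2·|zone P∩zone Q| = 24 + 20 − 16 = 28.00.

28.00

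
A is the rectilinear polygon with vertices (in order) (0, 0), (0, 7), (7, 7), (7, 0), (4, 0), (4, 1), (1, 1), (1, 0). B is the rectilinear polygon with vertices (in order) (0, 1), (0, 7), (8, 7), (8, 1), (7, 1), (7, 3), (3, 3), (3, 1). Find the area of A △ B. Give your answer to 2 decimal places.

18.00

|A| = 46, |B| = 40, |A∩B| = 34.
|A △ B| = |A| + |B| − 2·|A∩B| = 46 + 40 − 68 = 18.00.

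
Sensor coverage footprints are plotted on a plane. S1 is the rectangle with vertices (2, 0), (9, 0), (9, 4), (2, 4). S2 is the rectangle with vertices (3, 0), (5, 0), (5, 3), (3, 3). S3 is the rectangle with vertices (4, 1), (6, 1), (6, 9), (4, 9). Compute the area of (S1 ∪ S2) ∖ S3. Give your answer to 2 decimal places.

|S1 ∪ S2| = 28.
|(S1 ∪ S2) ∩ S3| = 6.
|(S1 ∪ S2) ∖ S3| = 28 − 6 = 22.00.

22.00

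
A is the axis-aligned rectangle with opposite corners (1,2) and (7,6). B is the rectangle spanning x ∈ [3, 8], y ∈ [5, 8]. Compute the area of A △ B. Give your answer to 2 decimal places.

31.00

|A∩B|: x∈[3,7], y∈[5,6] → 4·1 = 4.
|A △ B| = |A| + |B| − 2·|A∩B| = 24 + 15 − 8 = 31.00.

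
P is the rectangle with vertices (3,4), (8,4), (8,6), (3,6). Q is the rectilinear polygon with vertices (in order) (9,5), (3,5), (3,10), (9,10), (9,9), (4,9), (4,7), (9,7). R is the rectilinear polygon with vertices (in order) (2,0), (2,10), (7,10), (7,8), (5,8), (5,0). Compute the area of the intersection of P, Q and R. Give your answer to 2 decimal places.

The intersection is the polygon with vertices (3,5), (3,6), (5,6), (5,5).
By the shoelace formula its area is 2.00.

2.00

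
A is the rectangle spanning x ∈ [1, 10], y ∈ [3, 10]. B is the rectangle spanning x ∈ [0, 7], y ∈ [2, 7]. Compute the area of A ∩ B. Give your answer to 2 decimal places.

24.00

|A∩B|: x∈[1,7], y∈[3,7] → 6·4 = 24.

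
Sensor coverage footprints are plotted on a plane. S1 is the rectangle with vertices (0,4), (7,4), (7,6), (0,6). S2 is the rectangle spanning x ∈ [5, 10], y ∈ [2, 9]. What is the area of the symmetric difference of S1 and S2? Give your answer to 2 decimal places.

|S1∩S2|: x∈[5,7], y∈[4,6] → 2·2 = 4.
|S1 △ S2| = |S1| + |S2| − 2·|S1∩S2| = 14 + 35 − 8 = 41.00.

41.00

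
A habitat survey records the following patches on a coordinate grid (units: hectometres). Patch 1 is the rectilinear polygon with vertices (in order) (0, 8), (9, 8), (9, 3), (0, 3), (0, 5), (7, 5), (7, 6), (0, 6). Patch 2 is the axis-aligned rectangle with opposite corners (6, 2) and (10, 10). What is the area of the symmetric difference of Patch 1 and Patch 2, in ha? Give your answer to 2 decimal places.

42.00

|Patch 1| = 38, |Patch 2| = 32, |Patch 1∩Patch 2| = 14.
|Patch 1 △ Patch 2| = |Patch 1| + |Patch 2| − 2·|Patch 1∩Patch 2| = 38 + 32 − 28 = 42.00.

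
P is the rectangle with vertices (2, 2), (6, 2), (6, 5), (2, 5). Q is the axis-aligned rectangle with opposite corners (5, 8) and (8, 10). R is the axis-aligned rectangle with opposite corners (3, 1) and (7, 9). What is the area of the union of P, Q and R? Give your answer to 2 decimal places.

39.00

By inclusion–exclusion:
Individual areas: |P| = 12, |Q| = 6, |R| = 32.
|P∩Q| = 0 (no overlap).
|P∩R|: x∈[3,6], y∈[2,5] → 3·3 = 9.
|Q∩R|: x∈[5,7], y∈[8,9] → 2·1 = 2.
|P∩Q∩R| = 0.
|P ∪ Q ∪ R| = 50 − 11 + 0 = 39.00.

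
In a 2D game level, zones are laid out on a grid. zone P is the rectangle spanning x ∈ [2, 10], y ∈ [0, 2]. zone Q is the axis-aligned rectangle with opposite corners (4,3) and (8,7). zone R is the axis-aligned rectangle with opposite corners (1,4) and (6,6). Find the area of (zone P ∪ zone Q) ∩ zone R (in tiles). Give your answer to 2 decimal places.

4.00

The region (zone P ∪ zone Q) ∩ zone R is the polygon with vertices (4,6), (6,6), (6,4), (4,4).
By the shoelace formula its area is 4.00.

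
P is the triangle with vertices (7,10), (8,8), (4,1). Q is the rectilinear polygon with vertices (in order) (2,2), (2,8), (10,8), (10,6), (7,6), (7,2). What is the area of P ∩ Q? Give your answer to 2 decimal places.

The intersection is the polygon with vertices (4.571,2), (4.333,2), (6.333,8), (8,8).
By the shoelace formula its area is 5.71.

5.71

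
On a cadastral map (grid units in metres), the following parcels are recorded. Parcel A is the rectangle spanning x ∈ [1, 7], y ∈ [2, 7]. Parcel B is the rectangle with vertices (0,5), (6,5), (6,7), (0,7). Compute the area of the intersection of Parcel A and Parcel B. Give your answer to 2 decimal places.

|Parcel A∩Parcel B|: x∈[1,6], y∈[5,7] → 5·2 = 10.

10.00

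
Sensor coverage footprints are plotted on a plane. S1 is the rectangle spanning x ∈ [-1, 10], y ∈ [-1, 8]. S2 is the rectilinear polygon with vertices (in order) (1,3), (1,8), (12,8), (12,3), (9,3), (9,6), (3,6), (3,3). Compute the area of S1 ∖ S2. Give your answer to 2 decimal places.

72.00

|S1| = 99, |S1∩S2| = 27.
|S1 ∖ S2| = |S1| − |S1∩S2| = 99 − 27 = 72.00.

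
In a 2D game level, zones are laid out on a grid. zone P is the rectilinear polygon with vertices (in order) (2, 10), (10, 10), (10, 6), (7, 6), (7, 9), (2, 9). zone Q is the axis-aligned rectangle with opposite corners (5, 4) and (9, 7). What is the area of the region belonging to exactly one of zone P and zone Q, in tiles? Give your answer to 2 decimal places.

25.00

|zone P| = 17, |zone Q| = 12, |zone P∩zone Q| = 2.
|zone P △ zone Q| = |zone P| + |zone Q| − 2·|zone P∩zone Q| = 17 + 12 − 4 = 25.00.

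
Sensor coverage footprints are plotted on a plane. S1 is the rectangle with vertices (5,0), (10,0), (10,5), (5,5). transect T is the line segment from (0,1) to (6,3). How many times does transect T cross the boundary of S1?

The segment meets the boundary at (5,2.667).

1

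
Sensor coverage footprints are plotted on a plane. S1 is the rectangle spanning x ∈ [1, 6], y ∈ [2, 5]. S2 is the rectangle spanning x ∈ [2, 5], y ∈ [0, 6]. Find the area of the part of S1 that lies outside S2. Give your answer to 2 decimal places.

6.00

|S1∩S2|: x∈[2,5], y∈[2,5] → 3·3 = 9.
|S1| = 15.
|S1 ∖ S2| = |S1| − |S1∩S2| = 15 − 9 = 6.00.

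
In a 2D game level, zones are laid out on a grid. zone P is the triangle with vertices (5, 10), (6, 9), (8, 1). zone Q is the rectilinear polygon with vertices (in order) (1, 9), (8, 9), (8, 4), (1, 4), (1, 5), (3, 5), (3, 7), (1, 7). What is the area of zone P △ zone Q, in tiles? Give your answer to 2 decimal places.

|zone P| = 3, |zone Q| = 31, |zone P∩zone Q| = 2.2917.
|zone P △ zone Q| = |zone P| + |zone Q| − 2·|zone P∩zone Q| = 3 + 31 − 4.5833 = 29.42.

29.42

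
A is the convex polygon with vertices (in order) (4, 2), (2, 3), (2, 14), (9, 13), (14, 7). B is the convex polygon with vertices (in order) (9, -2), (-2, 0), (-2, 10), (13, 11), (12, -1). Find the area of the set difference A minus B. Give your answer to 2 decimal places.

24.46

|A| = 94.5, |A∩B| = 70.0385.
|A ∖ B| = |A| − |A∩B| = 94.5 − 70.0385 = 24.46.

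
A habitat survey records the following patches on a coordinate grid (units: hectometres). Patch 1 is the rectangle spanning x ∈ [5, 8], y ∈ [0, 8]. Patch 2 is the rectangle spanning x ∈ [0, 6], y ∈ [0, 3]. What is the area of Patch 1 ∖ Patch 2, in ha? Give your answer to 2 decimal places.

|Patch 1∩Patch 2|: x∈[5,6], y∈[0,3] → 1·3 = 3.
|Patch 1| = 24.
|Patch 1 ∖ Patch 2| = |Patch 1| − |Patch 1∩Patch 2| = 24 − 3 = 21.00.

21.00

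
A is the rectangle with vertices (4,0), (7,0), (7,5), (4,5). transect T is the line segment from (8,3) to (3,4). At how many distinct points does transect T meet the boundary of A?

2

The segment meets the boundary at (4,3.8), (7,3.2).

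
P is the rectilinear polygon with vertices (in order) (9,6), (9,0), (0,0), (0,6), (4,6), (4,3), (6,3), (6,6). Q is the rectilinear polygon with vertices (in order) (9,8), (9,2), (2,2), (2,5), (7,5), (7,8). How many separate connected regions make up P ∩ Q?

P ∩ Q is a single connected region.

1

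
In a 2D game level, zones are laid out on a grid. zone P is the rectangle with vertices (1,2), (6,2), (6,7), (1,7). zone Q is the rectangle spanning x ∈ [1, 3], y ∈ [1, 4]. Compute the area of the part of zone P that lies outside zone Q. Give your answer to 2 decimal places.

21.00

|zone P∩zone Q|: x∈[1,3], y∈[2,4] → 2·2 = 4.
|zone P| = 25.
|zone P ∖ zone Q| = |zone P| − |zone P∩zone Q| = 25 − 4 = 21.00.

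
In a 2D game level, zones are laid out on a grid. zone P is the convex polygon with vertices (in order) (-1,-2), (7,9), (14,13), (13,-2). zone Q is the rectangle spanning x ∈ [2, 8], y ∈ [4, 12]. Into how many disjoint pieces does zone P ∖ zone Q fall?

zone P ∖ zone Q is a single connected region.

1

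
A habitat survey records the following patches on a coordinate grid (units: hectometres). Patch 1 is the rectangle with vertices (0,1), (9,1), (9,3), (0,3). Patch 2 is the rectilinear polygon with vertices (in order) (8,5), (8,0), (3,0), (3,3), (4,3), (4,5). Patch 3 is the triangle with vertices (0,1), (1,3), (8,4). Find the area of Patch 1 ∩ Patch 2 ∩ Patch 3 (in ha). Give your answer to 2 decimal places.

1.02

The intersection is the polygon with vertices (3,3), (4,3), (5.333,3), (3,2.125).
By the shoelace formula its area is 1.02.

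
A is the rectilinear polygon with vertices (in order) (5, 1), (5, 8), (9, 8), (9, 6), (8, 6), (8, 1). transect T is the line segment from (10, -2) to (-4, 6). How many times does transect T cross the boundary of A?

0

The segment lies entirely outside A and never meets its boundary.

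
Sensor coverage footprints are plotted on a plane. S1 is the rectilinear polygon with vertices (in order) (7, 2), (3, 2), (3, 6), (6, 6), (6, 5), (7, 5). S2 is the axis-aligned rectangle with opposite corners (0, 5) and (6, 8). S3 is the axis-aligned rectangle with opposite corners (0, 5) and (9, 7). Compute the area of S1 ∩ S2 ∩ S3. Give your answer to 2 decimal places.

The intersection is the polygon with vertices (6,6), (6,5), (3,5), (3,6).
By the shoelace formula its area is 3.00.

3.00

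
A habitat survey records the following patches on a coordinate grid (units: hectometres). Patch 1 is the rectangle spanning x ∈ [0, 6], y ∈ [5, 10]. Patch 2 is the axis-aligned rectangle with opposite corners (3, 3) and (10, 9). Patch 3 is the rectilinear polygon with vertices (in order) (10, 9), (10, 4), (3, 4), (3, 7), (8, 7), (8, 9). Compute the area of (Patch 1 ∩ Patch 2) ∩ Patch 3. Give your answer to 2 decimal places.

The region (Patch 1 ∩ Patch 2) ∩ Patch 3 is the polygon with vertices (3,5), (3,7), (6,7), (6,5).
By the shoelace formula its area is 6.00.

6.00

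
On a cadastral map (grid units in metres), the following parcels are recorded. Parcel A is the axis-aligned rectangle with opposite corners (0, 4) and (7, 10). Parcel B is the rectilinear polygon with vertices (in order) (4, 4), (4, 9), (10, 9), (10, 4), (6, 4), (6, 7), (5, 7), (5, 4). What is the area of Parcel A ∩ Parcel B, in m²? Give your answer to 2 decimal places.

The intersection is the polygon with vertices (7,4), (6,4), (6,7), (5,7), (5,4), (4,4), (4,9), (7,9).
By the shoelace formula its area is 12.00.

12.00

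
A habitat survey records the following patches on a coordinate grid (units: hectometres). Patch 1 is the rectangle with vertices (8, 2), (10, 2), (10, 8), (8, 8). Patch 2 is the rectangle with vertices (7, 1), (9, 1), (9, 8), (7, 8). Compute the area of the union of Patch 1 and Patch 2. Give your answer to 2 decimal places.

20.00

By inclusion–exclusion:
Individual areas: |Patch 1| = 12, |Patch 2| = 14.
|Patch 1∩Patch 2|: x∈[8,9], y∈[2,8] → 1·6 = 6.
|Patch 1 ∪ Patch 2| = 26 − 6 = 20.00.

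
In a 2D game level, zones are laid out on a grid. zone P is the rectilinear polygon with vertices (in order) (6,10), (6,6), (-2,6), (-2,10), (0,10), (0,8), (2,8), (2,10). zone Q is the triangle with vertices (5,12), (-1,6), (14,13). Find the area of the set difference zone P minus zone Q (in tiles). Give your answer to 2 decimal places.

|zone P| = 28, |zone P∩zone Q| = 8.0667.
|zone P ∖ zone Q| = |zone P| − |zone P∩zone Q| = 28 − 8.0667 = 19.93.

19.93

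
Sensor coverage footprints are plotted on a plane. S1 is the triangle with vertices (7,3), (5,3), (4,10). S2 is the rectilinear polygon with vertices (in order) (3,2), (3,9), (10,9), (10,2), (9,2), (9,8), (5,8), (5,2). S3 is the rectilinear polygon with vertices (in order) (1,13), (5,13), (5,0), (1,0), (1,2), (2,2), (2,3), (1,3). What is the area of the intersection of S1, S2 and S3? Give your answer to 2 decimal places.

2.19

The intersection is the polygon with vertices (4.429,9), (5,7.667), (5,3), (4.143,9).
By the shoelace formula its area is 2.19.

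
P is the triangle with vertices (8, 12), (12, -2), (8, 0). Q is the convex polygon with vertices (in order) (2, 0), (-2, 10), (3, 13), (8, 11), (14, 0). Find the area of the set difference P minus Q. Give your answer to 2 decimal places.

|P| = 24, |P∩Q| = 20.2714.
|P ∖ Q| = |P| − |P∩Q| = 24 − 20.2714 = 3.73.

3.73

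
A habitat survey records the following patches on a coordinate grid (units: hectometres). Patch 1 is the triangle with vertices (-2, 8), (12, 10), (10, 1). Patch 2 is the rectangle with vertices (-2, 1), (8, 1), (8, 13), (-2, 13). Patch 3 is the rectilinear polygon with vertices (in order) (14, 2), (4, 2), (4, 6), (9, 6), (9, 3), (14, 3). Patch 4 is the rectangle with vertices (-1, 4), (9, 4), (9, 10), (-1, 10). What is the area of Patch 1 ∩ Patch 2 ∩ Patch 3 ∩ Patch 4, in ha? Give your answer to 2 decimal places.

7.79

The intersection is the polygon with vertices (4,4.5), (4,6), (8,6), (8,4), (4.857,4).
By the shoelace formula its area is 7.79.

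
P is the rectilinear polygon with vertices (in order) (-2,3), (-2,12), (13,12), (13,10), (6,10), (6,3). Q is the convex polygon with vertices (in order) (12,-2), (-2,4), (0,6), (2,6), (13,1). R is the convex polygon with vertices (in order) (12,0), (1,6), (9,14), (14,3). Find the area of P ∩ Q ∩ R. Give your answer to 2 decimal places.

The intersection is the polygon with vertices (2,6), (6,4.182), (6,3.273), (1,6).
By the shoelace formula its area is 3.18.

3.18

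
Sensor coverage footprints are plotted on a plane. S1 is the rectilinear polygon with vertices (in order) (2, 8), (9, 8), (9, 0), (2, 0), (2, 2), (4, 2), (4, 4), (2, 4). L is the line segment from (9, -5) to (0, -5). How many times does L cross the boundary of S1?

0

The segment lies entirely outside S1 and never meets its boundary.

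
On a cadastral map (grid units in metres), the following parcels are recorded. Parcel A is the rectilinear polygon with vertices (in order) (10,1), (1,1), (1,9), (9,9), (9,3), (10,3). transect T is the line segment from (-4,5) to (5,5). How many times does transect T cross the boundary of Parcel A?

1

The segment meets the boundary at (1,5).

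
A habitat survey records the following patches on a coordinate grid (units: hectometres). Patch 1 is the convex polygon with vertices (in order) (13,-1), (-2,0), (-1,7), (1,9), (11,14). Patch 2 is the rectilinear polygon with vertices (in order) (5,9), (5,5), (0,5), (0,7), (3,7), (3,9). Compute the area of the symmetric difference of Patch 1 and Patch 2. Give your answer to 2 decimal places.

|Patch 1| = 155, |Patch 2| = 14, |Patch 1∩Patch 2| = 14.
|Patch 1 △ Patch 2| = |Patch 1| + |Patch 2| − 2·|Patch 1∩Patch 2| = 155 + 14 − 28 = 141.00.

141.00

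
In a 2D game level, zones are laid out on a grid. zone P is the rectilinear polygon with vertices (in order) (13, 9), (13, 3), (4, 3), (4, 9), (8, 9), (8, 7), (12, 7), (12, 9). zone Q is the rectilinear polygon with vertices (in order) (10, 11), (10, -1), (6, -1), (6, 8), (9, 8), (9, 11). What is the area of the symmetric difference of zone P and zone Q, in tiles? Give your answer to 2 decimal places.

49.00

|zone P| = 46, |zone Q| = 39, |zone P∩zone Q| = 18.
|zone P △ zone Q| = |zone P| + |zone Q| − 2·|zone P∩zone Q| = 46 + 39 − 36 = 49.00.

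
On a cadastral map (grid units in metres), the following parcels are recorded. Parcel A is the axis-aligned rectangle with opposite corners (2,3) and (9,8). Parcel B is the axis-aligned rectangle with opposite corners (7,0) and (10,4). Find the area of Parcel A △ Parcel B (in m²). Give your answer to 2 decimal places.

43.00

|Parcel A∩Parcel B|: x∈[7,9], y∈[3,4] → 2·1 = 2.
|Parcel A △ Parcel B| = |Parcel A| + |Parcel B| − 2·|Parcel A∩Parcel B| = 35 + 12 − 4 = 43.00.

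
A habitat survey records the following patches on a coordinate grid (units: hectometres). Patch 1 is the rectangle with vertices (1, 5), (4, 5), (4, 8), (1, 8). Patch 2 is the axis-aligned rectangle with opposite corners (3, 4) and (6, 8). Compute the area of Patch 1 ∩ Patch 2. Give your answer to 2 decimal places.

3.00

|Patch 1∩Patch 2|: x∈[3,4], y∈[5,8] → 1·3 = 3.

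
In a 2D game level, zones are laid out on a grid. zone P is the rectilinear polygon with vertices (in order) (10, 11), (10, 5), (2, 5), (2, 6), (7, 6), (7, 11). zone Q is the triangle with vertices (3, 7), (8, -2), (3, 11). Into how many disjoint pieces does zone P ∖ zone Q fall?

zone P ∖ zone Q splits into 2 disjoint pieces (area 19.8846, area 1.8333).

2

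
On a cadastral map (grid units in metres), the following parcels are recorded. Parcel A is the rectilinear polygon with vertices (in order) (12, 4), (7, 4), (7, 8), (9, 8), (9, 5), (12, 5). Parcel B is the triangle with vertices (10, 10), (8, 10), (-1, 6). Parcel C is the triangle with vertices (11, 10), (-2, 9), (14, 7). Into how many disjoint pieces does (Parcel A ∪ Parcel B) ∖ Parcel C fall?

(Parcel A ∪ Parcel B) ∖ Parcel C splits into 3 disjoint pieces (area 10.5, area 1.2002, area 0.3698).

3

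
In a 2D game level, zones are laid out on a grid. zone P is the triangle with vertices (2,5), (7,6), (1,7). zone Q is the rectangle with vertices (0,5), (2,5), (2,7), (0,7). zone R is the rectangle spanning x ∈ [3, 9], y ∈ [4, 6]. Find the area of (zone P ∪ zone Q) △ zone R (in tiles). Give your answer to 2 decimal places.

|zone P ∪ zone Q| = 8.5833.
|(zone P ∪ zone Q) ∩ zone R| = 1.6.
|(zone P ∪ zone Q) △ zone R| = 8.5833 + 12 − 3.2 = 17.38.

17.38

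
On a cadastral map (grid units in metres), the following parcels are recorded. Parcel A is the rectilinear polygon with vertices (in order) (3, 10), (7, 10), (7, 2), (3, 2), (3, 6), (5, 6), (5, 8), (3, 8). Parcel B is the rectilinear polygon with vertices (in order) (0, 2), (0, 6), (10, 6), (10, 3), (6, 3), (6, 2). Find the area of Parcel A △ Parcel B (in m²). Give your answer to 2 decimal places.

34.00

|Parcel A| = 28, |Parcel B| = 36, |Parcel A∩Parcel B| = 15.
|Parcel A △ Parcel B| = |Parcel A| + |Parcel B| − 2·|Parcel A∩Parcel B| = 28 + 36 − 30 = 34.00.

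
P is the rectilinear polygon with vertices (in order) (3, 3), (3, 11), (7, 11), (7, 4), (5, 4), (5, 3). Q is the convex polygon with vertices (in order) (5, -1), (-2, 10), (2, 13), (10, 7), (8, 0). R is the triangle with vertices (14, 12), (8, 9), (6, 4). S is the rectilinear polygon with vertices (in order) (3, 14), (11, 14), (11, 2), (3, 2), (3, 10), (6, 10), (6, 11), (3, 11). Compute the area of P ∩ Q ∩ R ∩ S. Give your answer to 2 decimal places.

0.75

The intersection is the polygon with vertices (6,4), (7,6.5), (7,5).
By the shoelace formula its area is 0.75.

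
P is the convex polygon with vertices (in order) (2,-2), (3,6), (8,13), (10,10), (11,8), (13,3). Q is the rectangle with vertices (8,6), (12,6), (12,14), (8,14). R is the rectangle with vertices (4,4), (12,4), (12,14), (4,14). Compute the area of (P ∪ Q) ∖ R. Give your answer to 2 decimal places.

|P ∪ Q| = 104.2.
|(P ∪ Q) ∩ R| = 64.75.
|(P ∪ Q) ∖ R| = 104.2 − 64.75 = 39.45.

39.45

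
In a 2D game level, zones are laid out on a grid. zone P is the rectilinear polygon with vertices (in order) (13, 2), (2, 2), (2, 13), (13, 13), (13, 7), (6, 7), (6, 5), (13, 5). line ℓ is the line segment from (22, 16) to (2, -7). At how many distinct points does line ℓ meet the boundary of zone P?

The segment meets the boundary at (9.826,2), (12.435,5).

2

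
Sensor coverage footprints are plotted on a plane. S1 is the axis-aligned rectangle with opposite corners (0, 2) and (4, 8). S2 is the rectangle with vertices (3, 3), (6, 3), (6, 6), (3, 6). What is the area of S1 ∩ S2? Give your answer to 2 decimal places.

|S1∩S2|: x∈[3,4], y∈[3,6] → 1·3 = 3.

3.00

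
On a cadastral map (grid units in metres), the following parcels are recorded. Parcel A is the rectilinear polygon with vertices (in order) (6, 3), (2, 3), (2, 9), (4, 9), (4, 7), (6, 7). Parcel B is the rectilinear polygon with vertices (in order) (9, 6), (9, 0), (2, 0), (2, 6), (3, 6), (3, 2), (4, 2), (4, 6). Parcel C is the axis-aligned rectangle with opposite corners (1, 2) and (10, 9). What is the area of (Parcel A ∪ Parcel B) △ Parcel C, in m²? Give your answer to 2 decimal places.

|Parcel A ∪ Parcel B| = 49.
|(Parcel A ∪ Parcel B) ∩ Parcel C| = 35.
|(Parcel A ∪ Parcel B) △ Parcel C| = 49 + 63 − 70 = 42.00.

42.00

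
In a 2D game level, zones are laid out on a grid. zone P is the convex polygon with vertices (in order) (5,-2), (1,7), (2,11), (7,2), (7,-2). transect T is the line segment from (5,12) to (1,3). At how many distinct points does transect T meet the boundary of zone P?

2

The segment meets the boundary at (1.889,5), (3.42,8.444).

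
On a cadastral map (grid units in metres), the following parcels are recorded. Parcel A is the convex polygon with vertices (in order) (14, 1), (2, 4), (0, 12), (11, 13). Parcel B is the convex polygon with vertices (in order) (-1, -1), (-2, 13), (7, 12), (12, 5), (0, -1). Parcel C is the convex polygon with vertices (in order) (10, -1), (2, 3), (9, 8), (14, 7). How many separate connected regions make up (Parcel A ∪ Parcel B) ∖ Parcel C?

(Parcel A ∪ Parcel B) ∖ Parcel C splits into 2 disjoint pieces (area 115.0118, area 5).

2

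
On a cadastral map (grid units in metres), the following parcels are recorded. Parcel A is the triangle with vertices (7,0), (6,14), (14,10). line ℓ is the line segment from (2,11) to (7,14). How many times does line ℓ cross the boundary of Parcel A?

The segment meets the boundary at (6.545,13.727), (6.041,13.425).

2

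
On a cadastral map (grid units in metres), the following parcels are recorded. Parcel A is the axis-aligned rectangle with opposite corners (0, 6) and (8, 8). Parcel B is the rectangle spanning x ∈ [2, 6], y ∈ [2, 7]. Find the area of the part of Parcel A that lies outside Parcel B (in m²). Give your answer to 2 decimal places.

12.00

|Parcel A∩Parcel B|: x∈[2,6], y∈[6,7] → 4·1 = 4.
|Parcel A| = 16.
|Parcel A ∖ Parcel B| = |Parcel A| − |Parcel A∩Parcel B| = 16 − 4 = 12.00.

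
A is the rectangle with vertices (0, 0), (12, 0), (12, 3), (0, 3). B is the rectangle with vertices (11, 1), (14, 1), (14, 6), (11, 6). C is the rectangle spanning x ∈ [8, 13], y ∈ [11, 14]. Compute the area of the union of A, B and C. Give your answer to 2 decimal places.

By inclusion–exclusion:
Individual areas: |A| = 36, |B| = 15, |C| = 15.
|A∩B|: x∈[11,12], y∈[1,3] → 1·2 = 2.
|A∩C| = 0 (no overlap).
|B∩C| = 0 (no overlap).
|A∩B∩C| = 0.
|A ∪ B ∪ C| = 66 − 2 + 0 = 64.00.

64.00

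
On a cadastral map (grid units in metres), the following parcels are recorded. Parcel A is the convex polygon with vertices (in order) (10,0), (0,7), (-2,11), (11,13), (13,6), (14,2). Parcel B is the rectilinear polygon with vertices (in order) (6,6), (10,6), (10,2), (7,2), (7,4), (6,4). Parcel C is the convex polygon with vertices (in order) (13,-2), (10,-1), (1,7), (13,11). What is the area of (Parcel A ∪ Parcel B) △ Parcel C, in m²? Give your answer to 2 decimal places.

|Parcel A ∪ Parcel B| = 122.0071.
|(Parcel A ∪ Parcel B) ∩ Parcel C| = 72.8492.
|(Parcel A ∪ Parcel B) △ Parcel C| = 122.0071 + 85.5 − 145.6984 = 61.81.

61.81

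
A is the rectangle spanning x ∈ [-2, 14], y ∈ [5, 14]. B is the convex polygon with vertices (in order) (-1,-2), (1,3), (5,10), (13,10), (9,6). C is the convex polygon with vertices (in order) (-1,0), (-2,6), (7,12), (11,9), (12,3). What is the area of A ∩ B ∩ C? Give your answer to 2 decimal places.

31.92

The intersection is the polygon with vertices (5,10), (9.667,10), (11,9), (11.143,8.143), (9,6), (7.75,5), (2.143,5).
By the shoelace formula its area is 31.92.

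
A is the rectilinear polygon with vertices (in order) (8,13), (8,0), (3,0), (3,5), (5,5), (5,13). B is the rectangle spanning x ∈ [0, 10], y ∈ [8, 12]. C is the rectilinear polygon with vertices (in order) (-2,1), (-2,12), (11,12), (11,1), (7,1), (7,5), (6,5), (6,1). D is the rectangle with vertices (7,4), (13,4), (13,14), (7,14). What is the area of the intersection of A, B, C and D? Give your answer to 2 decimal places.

4.00

The intersection is the polygon with vertices (8,12), (8,8), (7,8), (7,12).
By the shoelace formula its area is 4.00.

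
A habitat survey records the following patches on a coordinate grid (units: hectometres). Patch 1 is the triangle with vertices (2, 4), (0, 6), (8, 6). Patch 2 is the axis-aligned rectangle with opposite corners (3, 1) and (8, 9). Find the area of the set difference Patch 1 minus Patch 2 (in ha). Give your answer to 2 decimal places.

3.83

|Patch 1| = 8, |Patch 1∩Patch 2| = 4.1667.
|Patch 1 ∖ Patch 2| = |Patch 1| − |Patch 1∩Patch 2| = 8 − 4.1667 = 3.83.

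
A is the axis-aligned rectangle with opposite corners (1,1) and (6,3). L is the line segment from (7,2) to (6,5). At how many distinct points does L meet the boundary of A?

The segment lies entirely outside A and never meets its boundary.

0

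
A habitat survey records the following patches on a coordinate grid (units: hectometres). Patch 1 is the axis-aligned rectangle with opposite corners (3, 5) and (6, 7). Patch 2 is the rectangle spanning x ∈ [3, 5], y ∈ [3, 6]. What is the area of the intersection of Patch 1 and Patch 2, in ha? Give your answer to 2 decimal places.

|Patch 1∩Patch 2|: x∈[3,5], y∈[5,6] → 2·1 = 2.

2.00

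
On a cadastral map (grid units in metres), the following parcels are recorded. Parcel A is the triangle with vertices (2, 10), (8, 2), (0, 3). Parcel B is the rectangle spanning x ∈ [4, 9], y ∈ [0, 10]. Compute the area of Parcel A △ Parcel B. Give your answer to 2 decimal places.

59.67

|Parcel A| = 29, |Parcel B| = 50, |Parcel A∩Parcel B| = 9.6667.
|Parcel A △ Parcel B| = |Parcel A| + |Parcel B| − 2·|Parcel A∩Parcel B| = 29 + 50 − 19.3333 = 59.67.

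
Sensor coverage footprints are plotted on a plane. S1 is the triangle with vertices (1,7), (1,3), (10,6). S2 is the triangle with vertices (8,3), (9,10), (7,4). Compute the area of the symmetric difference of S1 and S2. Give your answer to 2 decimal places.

20.51

|S1| = 18, |S2| = 4, |S1∩S2| = 0.7453.
|S1 △ S2| = |S1| + |S2| − 2·|S1∩S2| = 18 + 4 − 1.4906 = 20.51.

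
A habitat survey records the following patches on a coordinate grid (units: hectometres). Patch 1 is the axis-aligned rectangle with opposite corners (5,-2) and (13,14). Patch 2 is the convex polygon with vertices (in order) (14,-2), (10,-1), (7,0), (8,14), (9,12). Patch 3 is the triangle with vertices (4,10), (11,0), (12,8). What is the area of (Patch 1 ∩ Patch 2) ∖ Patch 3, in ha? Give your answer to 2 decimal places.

28.37

|Patch 1 ∩ Patch 2| = 51.225.
|(Patch 1 ∩ Patch 2) ∩ Patch 3| = 22.8527.
|(Patch 1 ∩ Patch 2) ∖ Patch 3| = 51.225 − 22.8527 = 28.37.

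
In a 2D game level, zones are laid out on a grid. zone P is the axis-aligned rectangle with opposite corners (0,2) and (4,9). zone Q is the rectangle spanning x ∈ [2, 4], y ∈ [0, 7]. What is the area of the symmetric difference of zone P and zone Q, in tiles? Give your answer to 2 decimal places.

22.00

|zone P∩zone Q|: x∈[2,4], y∈[2,7] → 2·5 = 10.
|zone P △ zone Q| = |zone P| + |zone Q| − 2·|zone P∩zone Q| = 28 + 14 − 20 = 22.00.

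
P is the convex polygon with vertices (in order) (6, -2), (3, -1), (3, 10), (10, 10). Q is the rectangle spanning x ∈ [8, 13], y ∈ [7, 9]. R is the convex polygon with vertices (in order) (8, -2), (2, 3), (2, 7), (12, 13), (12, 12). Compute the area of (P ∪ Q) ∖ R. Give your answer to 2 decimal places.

|P ∪ Q| = 65.8333.
|(P ∪ Q) ∩ R| = 49.1353.
|(P ∪ Q) ∖ R| = 65.8333 − 49.1353 = 16.70.

16.70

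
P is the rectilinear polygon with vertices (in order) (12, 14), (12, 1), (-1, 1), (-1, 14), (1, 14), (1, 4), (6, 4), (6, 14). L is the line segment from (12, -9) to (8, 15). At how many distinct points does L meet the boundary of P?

The segment meets the boundary at (8.167,14), (10.333,1).

2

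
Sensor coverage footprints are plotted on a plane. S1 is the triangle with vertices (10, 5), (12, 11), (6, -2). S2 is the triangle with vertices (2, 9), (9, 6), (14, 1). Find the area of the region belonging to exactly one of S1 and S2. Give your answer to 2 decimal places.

|S1| = 5, |S2| = 10, |S1∩S2| = 0.7818.
|S1 △ S2| = |S1| + |S2| − 2·|S1∩S2| = 5 + 10 − 1.5636 = 13.44.

13.44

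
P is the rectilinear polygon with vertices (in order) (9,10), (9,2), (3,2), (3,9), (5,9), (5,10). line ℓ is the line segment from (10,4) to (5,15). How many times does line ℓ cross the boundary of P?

2

The segment meets the boundary at (7.273,10), (9,6.2).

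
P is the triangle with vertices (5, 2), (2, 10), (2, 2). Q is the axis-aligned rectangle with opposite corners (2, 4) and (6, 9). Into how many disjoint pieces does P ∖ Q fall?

P ∖ Q splits into 2 disjoint pieces (area 5.25, area 0.1875).

2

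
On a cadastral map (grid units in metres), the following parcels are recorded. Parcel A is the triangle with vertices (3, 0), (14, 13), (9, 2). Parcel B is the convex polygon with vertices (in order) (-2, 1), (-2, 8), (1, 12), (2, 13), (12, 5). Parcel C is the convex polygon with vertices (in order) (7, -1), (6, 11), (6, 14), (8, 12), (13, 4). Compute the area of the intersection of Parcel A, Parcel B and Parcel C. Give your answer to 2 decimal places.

The intersection is the polygon with vertices (10.8,5.96), (10.119,4.463), (6.628,3.465), (6.566,4.214), (9.156,7.275).
By the shoelace formula its area is 8.13.

8.13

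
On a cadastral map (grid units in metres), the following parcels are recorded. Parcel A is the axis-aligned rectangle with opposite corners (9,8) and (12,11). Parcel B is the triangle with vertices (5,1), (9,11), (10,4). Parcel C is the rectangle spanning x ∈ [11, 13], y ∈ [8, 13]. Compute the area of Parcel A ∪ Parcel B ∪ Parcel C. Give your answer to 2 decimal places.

34.36

By inclusion–exclusion:
Individual areas: |Parcel A| = 9, |Parcel B| = 19, |Parcel C| = 10.
|Parcel A∩Parcel B| = 0.6429.
|Parcel A∩Parcel C|: x∈[11,12], y∈[8,11] → 1·3 = 3.
|Parcel B∩Parcel C| = 0.
|Parcel A∩Parcel B∩Parcel C| = 0.
|Parcel A ∪ Parcel B ∪ Parcel C| = 38 − 3.6429 + 0 = 34.36.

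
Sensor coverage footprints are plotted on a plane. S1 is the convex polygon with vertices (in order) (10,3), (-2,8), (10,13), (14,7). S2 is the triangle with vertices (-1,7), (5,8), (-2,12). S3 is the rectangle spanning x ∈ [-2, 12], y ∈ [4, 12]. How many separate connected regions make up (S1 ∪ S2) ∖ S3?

(S1 ∪ S2) ∖ S3 splits into 3 disjoint pieces (area 1.5333, area 5, area 1.7).

3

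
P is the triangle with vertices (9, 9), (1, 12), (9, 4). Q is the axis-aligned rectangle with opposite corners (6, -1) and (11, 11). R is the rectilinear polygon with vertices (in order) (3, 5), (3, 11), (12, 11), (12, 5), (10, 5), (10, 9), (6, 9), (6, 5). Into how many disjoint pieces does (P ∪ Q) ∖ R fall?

2

(P ∪ Q) ∖ R splits into 2 disjoint pieces (area 1.3333, area 46).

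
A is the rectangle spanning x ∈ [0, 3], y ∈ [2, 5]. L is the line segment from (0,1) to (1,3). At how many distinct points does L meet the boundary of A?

The segment meets the boundary at (0.5,2).

1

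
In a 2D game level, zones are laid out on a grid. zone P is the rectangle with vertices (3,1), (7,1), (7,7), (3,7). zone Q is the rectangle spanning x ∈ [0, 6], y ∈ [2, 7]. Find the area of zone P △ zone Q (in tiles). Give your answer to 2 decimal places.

|zone P∩zone Q|: x∈[3,6], y∈[2,7] → 3·5 = 15.
|zone P △ zone Q| = |zone P| + |zone Q| − 2·|zone P∩zone Q| = 24 + 30 − 30 = 24.00.

24.00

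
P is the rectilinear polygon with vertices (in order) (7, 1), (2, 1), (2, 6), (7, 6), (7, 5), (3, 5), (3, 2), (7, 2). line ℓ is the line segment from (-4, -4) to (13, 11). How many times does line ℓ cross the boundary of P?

4

The segment meets the boundary at (7,5.706), (6.2,5), (3,2.176), (2,1.294).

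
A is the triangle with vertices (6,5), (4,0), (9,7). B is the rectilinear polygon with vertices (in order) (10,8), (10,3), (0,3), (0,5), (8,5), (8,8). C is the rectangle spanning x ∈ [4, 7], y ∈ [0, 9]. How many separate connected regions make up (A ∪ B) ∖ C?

2

(A ∪ B) ∖ C splits into 2 disjoint pieces (area 8, area 12.8714).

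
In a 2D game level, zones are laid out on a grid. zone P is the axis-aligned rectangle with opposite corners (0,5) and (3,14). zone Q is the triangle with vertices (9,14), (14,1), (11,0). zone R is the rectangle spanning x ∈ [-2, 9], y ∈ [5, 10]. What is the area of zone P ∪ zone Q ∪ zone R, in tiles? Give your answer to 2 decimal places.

By inclusion–exclusion:
Individual areas: |zone P| = 27, |zone Q| = 22, |zone R| = 55.
|zone P∩zone Q| = 0.
|zone P∩zone R|: x∈[0,3], y∈[5,10] → 3·5 = 15.
|zone Q∩zone R| = 0.
|zone P∩zone Q∩zone R| = 0.
|zone P ∪ zone Q ∪ zone R| = 104 − 15 + 0 = 89.00.

89.00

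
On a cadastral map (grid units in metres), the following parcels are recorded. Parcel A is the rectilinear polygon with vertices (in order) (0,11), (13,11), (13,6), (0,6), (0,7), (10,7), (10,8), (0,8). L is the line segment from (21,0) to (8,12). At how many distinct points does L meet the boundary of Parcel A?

The segment meets the boundary at (9.083,11), (13,7.385).

2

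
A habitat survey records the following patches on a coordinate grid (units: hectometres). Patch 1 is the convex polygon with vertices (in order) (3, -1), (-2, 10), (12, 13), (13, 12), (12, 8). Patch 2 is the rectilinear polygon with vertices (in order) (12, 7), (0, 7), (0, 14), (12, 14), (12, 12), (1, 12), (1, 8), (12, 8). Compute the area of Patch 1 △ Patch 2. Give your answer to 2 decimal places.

|Patch 1| = 109.5, |Patch 2| = 40, |Patch 1∩Patch 2| = 16.369.
|Patch 1 △ Patch 2| = |Patch 1| + |Patch 2| − 2·|Patch 1∩Patch 2| = 109.5 + 40 − 32.7381 = 116.76.

116.76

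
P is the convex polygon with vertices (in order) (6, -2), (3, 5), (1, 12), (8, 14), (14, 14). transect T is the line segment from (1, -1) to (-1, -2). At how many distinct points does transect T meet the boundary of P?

0

The segment lies entirely outside P and never meets its boundary.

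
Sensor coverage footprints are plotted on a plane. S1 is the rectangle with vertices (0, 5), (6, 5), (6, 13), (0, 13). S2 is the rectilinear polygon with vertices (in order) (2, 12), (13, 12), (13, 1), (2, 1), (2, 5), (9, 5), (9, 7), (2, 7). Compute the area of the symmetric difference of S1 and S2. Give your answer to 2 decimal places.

115.00

|S1| = 48, |S2| = 107, |S1∩S2| = 20.
|S1 △ S2| = |S1| + |S2| − 2·|S1∩S2| = 48 + 107 − 40 = 115.00.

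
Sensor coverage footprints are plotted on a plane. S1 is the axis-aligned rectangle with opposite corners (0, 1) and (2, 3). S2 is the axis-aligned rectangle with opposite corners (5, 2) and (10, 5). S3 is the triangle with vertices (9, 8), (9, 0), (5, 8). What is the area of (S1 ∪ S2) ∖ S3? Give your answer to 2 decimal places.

13.75

|S1 ∪ S2| = 19.
|(S1 ∪ S2) ∩ S3| = 5.25.
|(S1 ∪ S2) ∖ S3| = 19 − 5.25 = 13.75.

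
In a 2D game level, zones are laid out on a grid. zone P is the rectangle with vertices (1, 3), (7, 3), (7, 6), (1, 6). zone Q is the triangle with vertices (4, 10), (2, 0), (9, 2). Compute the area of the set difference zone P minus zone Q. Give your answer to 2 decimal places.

5.90

|zone P| = 18, |zone P∩zone Q| = 12.1.
|zone P ∖ zone Q| = |zone P| − |zone P∩zone Q| = 18 − 12.1 = 5.90.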